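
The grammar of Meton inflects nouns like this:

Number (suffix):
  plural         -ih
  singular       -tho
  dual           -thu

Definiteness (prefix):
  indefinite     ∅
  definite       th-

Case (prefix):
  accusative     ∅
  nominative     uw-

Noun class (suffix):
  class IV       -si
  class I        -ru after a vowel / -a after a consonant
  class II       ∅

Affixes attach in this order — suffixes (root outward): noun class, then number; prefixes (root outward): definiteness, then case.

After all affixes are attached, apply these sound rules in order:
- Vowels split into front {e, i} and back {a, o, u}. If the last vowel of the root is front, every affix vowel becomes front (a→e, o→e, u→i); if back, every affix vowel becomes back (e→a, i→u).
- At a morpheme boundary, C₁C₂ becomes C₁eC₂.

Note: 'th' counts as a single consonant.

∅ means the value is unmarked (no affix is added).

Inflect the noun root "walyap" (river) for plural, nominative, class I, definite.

Attach definiteness definite th- → thwalyap.
Attach noun class class I -a (after consonant 'p') → thwalyapa.
Attach case nominative uw- → uwthwalyapa.
Attach number plural -ih → uwthwalyapaih.
Apply vowel harmony: uwthwalyapaih → uwthwalyapauh.
Apply epenthesis: uwthwalyapauh → uwethewalyapauh.

uwethewalyapauh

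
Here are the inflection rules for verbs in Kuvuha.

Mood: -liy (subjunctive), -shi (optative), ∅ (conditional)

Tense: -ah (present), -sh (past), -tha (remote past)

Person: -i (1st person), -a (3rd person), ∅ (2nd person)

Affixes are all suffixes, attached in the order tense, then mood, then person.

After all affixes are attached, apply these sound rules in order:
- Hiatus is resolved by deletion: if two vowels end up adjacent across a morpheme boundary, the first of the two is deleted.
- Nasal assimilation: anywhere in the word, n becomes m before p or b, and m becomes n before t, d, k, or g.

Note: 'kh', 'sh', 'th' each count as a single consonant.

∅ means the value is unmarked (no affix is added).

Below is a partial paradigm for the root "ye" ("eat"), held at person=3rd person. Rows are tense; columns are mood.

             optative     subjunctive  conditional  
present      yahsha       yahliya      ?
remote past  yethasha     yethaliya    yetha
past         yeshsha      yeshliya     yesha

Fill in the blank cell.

Attach tense present -ah → yeah.
mood = conditional: zero marking, form stays yeah.
Attach person 3rd person -a → yeaha.
Apply vowel deletion: yeaha → yaha.
Nasal assimilation: no change.

yaha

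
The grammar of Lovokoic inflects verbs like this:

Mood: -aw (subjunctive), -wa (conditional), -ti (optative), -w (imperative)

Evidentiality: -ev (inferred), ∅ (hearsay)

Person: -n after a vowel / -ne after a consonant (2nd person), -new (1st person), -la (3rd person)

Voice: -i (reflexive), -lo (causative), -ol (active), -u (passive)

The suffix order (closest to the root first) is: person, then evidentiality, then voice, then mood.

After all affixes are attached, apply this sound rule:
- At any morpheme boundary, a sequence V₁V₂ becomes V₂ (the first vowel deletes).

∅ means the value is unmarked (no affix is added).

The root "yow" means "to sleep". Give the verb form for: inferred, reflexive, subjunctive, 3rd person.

Attach person 3rd person -la → yowla.
Attach evidentiality inferred -ev → yowlaev.
Attach voice reflexive -i → yowlaevi.
Attach mood subjunctive -aw → yowlaeviaw.
Apply vowel deletion: yowlaeviaw → yowlevaw.

yowlevaw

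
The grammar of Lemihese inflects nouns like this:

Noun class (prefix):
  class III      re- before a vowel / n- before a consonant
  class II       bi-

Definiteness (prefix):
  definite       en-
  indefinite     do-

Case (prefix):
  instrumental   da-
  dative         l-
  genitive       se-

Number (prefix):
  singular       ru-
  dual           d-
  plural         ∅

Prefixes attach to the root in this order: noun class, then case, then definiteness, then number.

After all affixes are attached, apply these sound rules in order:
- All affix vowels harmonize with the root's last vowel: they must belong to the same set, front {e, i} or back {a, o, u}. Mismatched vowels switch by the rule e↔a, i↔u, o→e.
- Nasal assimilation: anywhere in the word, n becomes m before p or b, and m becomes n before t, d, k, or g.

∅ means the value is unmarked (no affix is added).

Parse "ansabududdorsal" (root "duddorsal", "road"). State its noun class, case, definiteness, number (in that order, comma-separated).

class II, genitive, definite, plural

Segment: en-se-bi-duddorsal.
noun class: bi- → class II.
case: se- → genitive.
definiteness: en- → definite.
number: ∅ → plural.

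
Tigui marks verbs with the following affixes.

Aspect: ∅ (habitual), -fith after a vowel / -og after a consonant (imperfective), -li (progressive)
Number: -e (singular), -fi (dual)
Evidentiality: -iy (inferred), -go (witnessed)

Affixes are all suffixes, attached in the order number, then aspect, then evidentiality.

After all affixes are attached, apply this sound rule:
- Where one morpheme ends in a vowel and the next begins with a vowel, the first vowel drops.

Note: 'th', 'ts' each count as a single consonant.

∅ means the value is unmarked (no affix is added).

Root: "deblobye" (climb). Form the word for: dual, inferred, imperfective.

deblobyefifithiy

Attach number dual -fi → deblobyefi.
Attach aspect imperfective -fith (after vowel 'i') → deblobyefifith.
Attach evidentiality inferred -iy → deblobyefifithiy.
Vowel deletion: no change.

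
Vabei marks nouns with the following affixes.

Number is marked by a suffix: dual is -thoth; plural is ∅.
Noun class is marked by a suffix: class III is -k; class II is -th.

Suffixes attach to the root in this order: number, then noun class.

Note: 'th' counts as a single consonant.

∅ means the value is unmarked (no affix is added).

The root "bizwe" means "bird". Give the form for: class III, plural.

bizwek

number = plural: zero marking, form stays bizwe.
Attach noun class class III -k → bizwek.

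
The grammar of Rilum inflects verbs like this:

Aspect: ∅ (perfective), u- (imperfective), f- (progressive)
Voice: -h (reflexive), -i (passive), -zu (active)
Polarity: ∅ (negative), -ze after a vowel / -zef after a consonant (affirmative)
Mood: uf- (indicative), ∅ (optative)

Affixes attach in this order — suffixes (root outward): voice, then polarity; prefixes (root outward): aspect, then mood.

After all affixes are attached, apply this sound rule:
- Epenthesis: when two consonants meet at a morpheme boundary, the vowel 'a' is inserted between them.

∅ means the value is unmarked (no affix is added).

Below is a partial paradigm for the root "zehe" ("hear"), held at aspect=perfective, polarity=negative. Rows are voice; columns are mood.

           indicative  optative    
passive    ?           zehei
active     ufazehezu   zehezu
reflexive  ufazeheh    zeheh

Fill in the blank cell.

ufazehei

aspect = perfective: zero marking, form stays zehe.
Attach mood indicative uf- → ufzehe.
Attach voice passive -i → ufzehei.
polarity = negative: zero marking, form stays ufzehei.
Apply epenthesis: ufzehei → ufazehei.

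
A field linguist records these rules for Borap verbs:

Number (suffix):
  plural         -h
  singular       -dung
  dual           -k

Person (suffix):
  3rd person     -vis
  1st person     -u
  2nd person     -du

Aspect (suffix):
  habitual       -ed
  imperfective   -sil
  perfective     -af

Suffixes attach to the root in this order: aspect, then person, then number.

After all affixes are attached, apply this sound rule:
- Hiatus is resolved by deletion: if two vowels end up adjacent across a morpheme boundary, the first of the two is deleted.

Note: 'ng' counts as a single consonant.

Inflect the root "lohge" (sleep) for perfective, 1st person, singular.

lohgafudung

Attach aspect perfective -af → lohgeaf.
Attach person 1st person -u → lohgeafu.
Attach number singular -dung → lohgeafudung.
Apply vowel deletion: lohgeafudung → lohgafudung.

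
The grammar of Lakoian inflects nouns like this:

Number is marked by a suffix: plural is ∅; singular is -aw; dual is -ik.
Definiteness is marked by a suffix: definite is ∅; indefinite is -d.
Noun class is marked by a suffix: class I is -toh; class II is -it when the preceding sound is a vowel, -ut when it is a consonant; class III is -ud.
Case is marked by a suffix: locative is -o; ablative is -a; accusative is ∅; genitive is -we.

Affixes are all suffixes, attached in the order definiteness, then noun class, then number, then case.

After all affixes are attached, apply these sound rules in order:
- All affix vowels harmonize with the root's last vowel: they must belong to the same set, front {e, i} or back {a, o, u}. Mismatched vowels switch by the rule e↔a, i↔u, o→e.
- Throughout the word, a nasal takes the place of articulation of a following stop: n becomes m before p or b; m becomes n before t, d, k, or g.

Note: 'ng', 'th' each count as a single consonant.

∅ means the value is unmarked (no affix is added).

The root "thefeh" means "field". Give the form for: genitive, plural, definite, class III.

thefehidwe

definiteness = definite: zero marking, form stays thefeh.
Attach noun class class III -ud → thefehud.
number = plural: zero marking, form stays thefehud.
Attach case genitive -we → thefehudwe.
Apply vowel harmony: thefehudwe → thefehidwe.
Nasal assimilation: no change.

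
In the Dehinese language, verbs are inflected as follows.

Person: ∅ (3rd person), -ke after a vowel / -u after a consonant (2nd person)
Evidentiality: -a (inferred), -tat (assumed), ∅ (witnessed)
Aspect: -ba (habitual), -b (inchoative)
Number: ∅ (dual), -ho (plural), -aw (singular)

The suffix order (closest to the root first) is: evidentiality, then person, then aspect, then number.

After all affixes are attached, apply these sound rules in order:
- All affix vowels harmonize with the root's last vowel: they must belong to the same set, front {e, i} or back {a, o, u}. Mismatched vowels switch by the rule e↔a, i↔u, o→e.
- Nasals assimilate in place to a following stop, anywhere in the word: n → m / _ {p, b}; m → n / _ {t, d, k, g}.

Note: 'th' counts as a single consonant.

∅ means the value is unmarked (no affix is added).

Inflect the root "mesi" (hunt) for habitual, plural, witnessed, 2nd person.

mesikebehe

evidentiality = witnessed: zero marking, form stays mesi.
Attach person 2nd person -ke (after vowel 'i') → mesike.
Attach aspect habitual -ba → mesikeba.
Attach number plural -ho → mesikebaho.
Apply vowel harmony: mesikebaho → mesikebehe.
Nasal assimilation: no change.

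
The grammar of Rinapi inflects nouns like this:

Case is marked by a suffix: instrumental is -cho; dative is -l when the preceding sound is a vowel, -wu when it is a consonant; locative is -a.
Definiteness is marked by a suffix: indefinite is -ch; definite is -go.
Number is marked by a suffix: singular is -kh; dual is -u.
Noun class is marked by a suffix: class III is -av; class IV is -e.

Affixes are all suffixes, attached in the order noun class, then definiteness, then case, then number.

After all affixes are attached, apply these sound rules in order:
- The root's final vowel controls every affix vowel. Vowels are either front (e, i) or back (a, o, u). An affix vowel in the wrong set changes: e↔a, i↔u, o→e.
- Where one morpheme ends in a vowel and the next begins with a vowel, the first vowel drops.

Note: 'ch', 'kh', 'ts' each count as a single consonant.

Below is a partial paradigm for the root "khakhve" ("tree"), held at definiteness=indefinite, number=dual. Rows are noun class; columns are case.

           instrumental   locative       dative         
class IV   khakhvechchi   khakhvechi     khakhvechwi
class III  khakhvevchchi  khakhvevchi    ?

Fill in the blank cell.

khakhvevchwi

Attach noun class class III -av → khakhveav.
Attach definiteness indefinite -ch → khakhveavch.
Attach case dative -wu (after consonant 'ch') → khakhveavchwu.
Attach number dual -u → khakhveavchwuu.
Apply vowel harmony: khakhveavchwuu → khakhveevchwii.
Apply vowel deletion: khakhveevchwii → khakhvevchwi.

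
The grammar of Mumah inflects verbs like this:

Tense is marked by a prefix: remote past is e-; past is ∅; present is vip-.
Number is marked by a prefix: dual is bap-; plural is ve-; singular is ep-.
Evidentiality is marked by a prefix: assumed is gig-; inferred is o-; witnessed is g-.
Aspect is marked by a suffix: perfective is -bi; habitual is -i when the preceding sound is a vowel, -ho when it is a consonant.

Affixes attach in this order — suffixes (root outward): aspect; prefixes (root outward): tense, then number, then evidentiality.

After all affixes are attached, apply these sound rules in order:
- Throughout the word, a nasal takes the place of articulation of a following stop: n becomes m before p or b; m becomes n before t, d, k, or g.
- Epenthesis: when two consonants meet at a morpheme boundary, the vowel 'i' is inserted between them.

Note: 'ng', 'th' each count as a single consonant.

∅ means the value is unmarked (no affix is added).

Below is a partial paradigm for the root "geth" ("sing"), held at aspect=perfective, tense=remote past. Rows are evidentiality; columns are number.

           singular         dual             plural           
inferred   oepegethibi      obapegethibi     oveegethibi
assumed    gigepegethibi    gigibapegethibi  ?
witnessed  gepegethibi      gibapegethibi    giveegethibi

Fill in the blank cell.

Attach aspect perfective -bi → gethbi.
Attach tense remote past e- → egethbi.
Attach number plural ve- → veegethbi.
Attach evidentiality assumed gig- → gigveegethbi.
Nasal assimilation: no change.
Apply epenthesis: gigveegethbi → gigiveegethibi.

gigiveegethibi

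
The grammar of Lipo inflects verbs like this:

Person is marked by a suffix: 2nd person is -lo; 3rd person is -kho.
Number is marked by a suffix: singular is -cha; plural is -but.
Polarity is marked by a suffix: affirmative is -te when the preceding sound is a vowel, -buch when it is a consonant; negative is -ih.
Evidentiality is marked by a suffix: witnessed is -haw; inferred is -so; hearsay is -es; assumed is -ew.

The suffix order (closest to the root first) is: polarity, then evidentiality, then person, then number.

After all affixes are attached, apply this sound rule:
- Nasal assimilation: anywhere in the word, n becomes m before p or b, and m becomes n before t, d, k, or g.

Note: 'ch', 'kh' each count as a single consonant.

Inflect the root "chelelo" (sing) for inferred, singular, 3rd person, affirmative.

Attach polarity affirmative -te (after vowel 'o') → chelelote.
Attach evidentiality inferred -so → cheleloteso.
Attach person 3rd person -kho → chelelotesokho.
Attach number singular -cha → chelelotesokhocha.
Nasal assimilation: no change.

chelelotesokhocha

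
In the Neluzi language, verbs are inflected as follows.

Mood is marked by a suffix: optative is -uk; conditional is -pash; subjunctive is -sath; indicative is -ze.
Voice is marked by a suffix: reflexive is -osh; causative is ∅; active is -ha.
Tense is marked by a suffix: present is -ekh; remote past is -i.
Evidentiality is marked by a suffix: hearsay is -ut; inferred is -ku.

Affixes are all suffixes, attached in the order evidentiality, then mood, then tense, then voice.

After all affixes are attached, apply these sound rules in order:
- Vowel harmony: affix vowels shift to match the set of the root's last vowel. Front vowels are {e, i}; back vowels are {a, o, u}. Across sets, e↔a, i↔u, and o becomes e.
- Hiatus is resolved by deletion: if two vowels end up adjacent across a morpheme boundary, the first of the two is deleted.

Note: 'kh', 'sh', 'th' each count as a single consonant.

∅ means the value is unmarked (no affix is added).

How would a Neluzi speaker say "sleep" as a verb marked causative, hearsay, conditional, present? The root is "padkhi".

padkhitpeshekh

Attach evidentiality hearsay -ut → padkhiut.
Attach mood conditional -pash → padkhiutpash.
Attach tense present -ekh → padkhiutpashekh.
voice = causative: zero marking, form stays padkhiutpashekh.
Apply vowel harmony: padkhiutpashekh → padkhiitpeshekh.
Apply vowel deletion: padkhiitpeshekh → padkhitpeshekh.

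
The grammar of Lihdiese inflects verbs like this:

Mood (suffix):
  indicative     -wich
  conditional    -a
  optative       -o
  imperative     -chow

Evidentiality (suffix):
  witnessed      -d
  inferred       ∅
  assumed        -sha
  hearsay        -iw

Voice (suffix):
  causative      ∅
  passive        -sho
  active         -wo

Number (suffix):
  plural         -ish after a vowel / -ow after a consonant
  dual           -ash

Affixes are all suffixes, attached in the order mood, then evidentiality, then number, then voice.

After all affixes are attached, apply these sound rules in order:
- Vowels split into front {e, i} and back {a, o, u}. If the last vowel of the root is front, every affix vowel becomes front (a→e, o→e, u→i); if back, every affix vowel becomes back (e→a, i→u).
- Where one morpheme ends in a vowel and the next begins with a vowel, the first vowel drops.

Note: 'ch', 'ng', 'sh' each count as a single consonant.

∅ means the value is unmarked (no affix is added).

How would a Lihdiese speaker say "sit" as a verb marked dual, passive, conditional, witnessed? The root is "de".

Attach mood conditional -a → dea.
Attach evidentiality witnessed -d → dead.
Attach number dual -ash → deadash.
Attach voice passive -sho → deadashsho.
Apply vowel harmony: deadashsho → deedeshshe.
Apply vowel deletion: deedeshshe → dedeshshe.

dedeshshe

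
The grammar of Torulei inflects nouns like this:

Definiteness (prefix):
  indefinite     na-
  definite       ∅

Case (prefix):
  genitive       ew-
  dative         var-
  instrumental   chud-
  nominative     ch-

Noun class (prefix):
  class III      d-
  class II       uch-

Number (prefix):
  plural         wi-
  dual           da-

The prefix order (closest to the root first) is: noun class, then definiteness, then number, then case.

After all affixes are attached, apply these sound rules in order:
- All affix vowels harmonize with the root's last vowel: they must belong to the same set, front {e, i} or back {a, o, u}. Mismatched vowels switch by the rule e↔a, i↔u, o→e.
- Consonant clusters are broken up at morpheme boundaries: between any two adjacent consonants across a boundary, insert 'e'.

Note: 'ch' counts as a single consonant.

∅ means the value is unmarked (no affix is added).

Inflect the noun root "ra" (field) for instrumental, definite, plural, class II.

Attach noun class class II uch- → uchra.
definiteness = definite: zero marking, form stays uchra.
Attach number plural wi- → wiuchra.
Attach case instrumental chud- → chudwiuchra.
Apply vowel harmony: chudwiuchra → chudwuuchra.
Apply epenthesis: chudwuuchra → chudewuuchera.

chudewuuchera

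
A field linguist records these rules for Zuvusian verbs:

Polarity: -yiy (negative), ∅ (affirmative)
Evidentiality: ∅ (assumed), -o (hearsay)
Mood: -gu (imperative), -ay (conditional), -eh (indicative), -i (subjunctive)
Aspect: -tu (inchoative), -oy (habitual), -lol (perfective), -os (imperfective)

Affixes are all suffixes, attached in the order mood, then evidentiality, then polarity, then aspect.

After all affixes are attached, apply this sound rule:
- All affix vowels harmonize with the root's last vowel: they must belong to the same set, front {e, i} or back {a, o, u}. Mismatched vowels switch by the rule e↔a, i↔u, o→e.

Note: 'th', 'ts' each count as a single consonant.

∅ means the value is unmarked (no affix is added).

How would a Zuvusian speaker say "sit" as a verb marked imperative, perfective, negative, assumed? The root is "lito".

Attach mood imperative -gu → litogu.
evidentiality = assumed: zero marking, form stays litogu.
Attach polarity negative -yiy → litoguyiy.
Attach aspect perfective -lol → litoguyiylol.
Apply vowel harmony: litoguyiylol → litoguyuylol.

litoguyuylol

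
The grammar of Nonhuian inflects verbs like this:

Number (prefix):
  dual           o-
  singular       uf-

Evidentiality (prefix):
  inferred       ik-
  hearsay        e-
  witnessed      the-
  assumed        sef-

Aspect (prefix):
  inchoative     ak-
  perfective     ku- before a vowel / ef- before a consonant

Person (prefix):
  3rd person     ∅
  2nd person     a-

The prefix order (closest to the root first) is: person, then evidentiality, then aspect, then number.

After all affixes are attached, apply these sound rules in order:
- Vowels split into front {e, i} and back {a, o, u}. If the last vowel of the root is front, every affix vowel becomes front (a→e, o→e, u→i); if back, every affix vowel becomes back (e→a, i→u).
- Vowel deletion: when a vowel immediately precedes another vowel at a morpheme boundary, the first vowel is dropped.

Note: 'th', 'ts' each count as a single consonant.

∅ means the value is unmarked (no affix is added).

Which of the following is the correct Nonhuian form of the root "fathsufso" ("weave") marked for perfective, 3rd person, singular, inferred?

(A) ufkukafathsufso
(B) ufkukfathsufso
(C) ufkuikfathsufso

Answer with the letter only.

B

person = 3rd person: zero marking, form stays fathsufso.
Attach evidentiality inferred ik- → ikfathsufso.
Attach aspect perfective ku- (before vowel 'i') → kuikfathsufso.
Attach number singular uf- → ufkuikfathsufso.
Apply vowel harmony: ufkuikfathsufso → ufkuukfathsufso.
Apply vowel deletion: ufkuukfathsufso → ufkukfathsufso.
So the correct form is ufkukfathsufso, option (B).
(A) ufkukafathsufso is wrong: it uses 2nd person instead of 3rd person for person.
(C) ufkuikfathsufso is wrong: it fails to apply the sound rule(s).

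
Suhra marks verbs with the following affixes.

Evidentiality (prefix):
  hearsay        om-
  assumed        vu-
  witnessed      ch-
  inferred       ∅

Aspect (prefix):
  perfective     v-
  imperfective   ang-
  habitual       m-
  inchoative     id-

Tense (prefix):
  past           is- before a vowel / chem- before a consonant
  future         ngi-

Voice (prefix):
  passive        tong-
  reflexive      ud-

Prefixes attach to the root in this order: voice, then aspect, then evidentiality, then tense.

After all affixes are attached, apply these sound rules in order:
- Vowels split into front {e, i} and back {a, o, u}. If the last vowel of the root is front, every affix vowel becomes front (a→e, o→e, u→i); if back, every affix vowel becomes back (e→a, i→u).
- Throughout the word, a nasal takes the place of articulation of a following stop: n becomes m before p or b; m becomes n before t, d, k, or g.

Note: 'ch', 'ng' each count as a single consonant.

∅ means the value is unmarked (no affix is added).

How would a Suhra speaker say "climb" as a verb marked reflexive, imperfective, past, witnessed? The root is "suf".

Attach voice reflexive ud- → udsuf.
Attach aspect imperfective ang- → angudsuf.
Attach evidentiality witnessed ch- → changudsuf.
Attach tense past chem- (before consonant 'ch') → chemchangudsuf.
Apply vowel harmony: chemchangudsuf → chamchangudsuf.
Nasal assimilation: no change.

chamchangudsuf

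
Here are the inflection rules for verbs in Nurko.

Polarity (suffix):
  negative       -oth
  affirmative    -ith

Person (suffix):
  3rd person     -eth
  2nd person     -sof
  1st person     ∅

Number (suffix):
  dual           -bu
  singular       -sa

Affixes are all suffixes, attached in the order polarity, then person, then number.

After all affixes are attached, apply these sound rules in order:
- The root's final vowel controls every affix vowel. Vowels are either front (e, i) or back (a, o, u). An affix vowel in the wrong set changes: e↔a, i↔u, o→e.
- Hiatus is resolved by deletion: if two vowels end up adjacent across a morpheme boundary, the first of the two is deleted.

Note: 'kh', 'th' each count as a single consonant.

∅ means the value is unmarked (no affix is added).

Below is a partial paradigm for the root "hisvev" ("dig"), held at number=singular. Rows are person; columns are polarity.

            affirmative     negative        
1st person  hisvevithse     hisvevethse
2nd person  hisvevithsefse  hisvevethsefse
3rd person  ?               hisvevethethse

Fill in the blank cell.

Attach polarity affirmative -ith → hisvevith.
Attach person 3rd person -eth → hisvevitheth.
Attach number singular -sa → hisvevithethsa.
Apply vowel harmony: hisvevithethsa → hisvevithethse.
Vowel deletion: no change.

hisvevithethse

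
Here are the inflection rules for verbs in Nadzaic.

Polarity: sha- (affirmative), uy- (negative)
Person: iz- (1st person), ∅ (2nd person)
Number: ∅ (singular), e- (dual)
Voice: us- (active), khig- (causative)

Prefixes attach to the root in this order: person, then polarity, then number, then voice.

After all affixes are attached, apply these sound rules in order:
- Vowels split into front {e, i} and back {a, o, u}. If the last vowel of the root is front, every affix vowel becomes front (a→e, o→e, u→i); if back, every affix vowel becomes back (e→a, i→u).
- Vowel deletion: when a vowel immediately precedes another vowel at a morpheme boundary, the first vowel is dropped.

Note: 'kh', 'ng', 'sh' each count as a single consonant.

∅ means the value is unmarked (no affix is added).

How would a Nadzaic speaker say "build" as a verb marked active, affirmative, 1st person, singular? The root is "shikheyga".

usshuzshikheyga

Attach person 1st person iz- → izshikheyga.
Attach polarity affirmative sha- → shaizshikheyga.
number = singular: zero marking, form stays shaizshikheyga.
Attach voice active us- → usshaizshikheyga.
Apply vowel harmony: usshaizshikheyga → usshauzshikheyga.
Apply vowel deletion: usshauzshikheyga → usshuzshikheyga.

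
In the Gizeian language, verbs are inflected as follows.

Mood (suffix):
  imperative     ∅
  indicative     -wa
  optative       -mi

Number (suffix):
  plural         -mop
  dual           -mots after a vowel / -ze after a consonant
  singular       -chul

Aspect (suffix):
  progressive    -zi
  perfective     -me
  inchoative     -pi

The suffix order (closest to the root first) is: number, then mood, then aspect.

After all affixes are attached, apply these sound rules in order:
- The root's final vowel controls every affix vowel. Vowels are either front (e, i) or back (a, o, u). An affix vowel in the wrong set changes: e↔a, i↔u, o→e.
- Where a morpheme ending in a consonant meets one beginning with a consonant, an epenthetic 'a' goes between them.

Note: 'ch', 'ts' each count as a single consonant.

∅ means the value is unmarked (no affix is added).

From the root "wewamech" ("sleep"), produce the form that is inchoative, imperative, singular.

Attach number singular -chul → wewamechchul.
mood = imperative: zero marking, form stays wewamechchul.
Attach aspect inchoative -pi → wewamechchulpi.
Apply vowel harmony: wewamechchulpi → wewamechchilpi.
Apply epenthesis: wewamechchilpi → wewamechachilapi.

wewamechachilapi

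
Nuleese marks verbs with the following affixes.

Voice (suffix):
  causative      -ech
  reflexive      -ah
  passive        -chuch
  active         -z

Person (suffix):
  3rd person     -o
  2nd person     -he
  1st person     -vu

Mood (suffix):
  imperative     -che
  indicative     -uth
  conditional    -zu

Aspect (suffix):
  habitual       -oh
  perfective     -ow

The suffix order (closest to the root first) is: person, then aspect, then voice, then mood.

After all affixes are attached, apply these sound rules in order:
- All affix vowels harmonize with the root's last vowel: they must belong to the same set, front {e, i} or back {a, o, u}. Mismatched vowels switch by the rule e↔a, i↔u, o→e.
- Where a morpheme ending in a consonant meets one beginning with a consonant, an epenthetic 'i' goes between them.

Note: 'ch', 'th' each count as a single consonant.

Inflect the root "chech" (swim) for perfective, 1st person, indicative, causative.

Attach person 1st person -vu → chechvu.
Attach aspect perfective -ow → chechvuow.
Attach voice causative -ech → chechvuowech.
Attach mood indicative -uth → chechvuowechuth.
Apply vowel harmony: chechvuowechuth → chechviewechith.
Apply epenthesis: chechviewechith → chechiviewechith.

chechiviewechith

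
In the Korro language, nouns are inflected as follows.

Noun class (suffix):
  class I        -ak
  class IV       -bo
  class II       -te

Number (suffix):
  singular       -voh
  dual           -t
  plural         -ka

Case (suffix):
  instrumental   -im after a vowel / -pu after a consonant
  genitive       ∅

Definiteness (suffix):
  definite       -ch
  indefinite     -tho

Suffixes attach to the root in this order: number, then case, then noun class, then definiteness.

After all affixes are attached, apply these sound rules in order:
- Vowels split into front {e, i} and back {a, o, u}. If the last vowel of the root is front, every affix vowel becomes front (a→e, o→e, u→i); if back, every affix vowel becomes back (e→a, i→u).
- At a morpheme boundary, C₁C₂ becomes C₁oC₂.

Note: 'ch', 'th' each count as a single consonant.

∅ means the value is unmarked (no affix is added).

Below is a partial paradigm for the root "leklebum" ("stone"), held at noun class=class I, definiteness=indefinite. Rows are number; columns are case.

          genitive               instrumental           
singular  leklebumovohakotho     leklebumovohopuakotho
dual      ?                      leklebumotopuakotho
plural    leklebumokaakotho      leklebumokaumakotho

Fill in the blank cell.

Attach number dual -t → leklebumt.
case = genitive: zero marking, form stays leklebumt.
Attach noun class class I -ak → leklebumtak.
Attach definiteness indefinite -tho → leklebumtaktho.
Vowel harmony: no change.
Apply epenthesis: leklebumtaktho → leklebumotakotho.

leklebumotakotho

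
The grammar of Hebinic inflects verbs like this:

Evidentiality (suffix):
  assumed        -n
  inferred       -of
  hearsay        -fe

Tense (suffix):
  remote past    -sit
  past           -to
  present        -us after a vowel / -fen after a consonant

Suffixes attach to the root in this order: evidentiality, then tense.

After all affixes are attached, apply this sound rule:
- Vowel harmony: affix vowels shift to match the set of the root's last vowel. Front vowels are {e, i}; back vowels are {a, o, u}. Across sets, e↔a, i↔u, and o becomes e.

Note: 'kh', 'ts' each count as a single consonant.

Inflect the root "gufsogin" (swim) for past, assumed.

Attach evidentiality assumed -n → gufsoginn.
Attach tense past -to → gufsoginnto.
Apply vowel harmony: gufsoginnto → gufsoginnte.

gufsoginnte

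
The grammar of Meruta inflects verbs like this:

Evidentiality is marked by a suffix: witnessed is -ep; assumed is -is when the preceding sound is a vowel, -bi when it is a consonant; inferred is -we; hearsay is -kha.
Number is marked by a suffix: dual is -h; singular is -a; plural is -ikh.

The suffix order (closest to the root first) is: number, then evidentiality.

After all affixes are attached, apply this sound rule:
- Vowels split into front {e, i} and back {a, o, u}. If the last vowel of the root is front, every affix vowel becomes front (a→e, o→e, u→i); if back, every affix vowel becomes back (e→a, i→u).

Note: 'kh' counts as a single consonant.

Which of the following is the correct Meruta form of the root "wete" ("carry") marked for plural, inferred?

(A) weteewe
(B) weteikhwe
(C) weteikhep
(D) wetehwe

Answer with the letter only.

Attach number plural -ikh → weteikh.
Attach evidentiality inferred -we → weteikhwe.
Vowel harmony: no change.
So the correct form is weteikhwe, option (B).
(A) weteewe is wrong: it uses singular instead of plural for number.
(C) weteikhep is wrong: it uses witnessed instead of inferred for evidentiality.
(D) wetehwe is wrong: it uses dual instead of plural for number.

B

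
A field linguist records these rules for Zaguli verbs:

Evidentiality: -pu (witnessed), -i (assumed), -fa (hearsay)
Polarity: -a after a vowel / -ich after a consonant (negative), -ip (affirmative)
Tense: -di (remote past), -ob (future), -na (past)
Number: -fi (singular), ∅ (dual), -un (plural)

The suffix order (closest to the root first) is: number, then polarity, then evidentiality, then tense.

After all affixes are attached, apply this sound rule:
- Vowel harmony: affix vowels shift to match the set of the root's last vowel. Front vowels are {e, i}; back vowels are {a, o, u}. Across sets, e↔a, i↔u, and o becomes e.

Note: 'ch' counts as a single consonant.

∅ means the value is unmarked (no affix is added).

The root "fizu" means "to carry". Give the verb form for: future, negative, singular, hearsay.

Attach number singular -fi → fizufi.
Attach polarity negative -a (after vowel 'i') → fizufia.
Attach evidentiality hearsay -fa → fizufiafa.
Attach tense future -ob → fizufiafaob.
Apply vowel harmony: fizufiafaob → fizufuafaob.

fizufuafaob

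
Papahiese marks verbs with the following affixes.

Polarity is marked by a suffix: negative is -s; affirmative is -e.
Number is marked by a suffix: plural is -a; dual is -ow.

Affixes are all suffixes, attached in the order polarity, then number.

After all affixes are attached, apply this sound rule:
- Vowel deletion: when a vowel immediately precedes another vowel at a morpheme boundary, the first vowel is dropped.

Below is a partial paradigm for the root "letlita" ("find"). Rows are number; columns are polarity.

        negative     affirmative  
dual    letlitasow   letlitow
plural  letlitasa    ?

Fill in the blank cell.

letlita

Attach polarity affirmative -e → letlitae.
Attach number plural -a → letlitaea.
Apply vowel deletion: letlitaea → letlita.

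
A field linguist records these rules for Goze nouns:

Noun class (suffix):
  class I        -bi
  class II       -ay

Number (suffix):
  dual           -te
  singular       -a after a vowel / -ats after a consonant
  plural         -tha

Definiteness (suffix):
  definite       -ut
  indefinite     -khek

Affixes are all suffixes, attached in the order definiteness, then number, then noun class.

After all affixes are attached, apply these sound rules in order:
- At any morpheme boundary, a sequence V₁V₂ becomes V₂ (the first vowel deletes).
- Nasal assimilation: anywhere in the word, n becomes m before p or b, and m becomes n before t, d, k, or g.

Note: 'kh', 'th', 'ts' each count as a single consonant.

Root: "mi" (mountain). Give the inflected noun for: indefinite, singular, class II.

Attach definiteness indefinite -khek → mikhek.
Attach number singular -ats (after consonant 'k') → mikhekats.
Attach noun class class II -ay → mikhekatsay.
Vowel deletion: no change.
Nasal assimilation: no change.

mikhekatsay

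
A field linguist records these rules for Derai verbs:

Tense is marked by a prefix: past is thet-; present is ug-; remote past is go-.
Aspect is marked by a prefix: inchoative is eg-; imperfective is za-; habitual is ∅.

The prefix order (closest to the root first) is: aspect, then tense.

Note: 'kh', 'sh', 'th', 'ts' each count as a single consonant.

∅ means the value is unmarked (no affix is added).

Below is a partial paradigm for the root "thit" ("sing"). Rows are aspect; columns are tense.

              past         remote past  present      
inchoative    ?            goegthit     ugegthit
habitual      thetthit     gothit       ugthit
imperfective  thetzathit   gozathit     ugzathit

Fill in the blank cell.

thetegthit

Attach aspect inchoative eg- → egthit.
Attach tense past thet- → thetegthit.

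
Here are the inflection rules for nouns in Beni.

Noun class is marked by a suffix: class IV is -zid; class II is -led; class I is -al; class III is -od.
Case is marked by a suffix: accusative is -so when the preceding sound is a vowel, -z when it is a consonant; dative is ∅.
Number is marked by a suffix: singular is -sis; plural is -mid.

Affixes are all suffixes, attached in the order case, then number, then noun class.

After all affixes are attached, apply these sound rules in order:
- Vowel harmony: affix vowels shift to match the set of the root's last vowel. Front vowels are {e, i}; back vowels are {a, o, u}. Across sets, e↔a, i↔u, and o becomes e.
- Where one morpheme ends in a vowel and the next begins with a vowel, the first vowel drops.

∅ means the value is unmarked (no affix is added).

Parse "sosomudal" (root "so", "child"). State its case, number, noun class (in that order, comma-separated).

accusative, plural, class I

Segment: so-so-mid-al.
case: -so/z → accusative.
number: -mid → plural.
noun class: -al → class I.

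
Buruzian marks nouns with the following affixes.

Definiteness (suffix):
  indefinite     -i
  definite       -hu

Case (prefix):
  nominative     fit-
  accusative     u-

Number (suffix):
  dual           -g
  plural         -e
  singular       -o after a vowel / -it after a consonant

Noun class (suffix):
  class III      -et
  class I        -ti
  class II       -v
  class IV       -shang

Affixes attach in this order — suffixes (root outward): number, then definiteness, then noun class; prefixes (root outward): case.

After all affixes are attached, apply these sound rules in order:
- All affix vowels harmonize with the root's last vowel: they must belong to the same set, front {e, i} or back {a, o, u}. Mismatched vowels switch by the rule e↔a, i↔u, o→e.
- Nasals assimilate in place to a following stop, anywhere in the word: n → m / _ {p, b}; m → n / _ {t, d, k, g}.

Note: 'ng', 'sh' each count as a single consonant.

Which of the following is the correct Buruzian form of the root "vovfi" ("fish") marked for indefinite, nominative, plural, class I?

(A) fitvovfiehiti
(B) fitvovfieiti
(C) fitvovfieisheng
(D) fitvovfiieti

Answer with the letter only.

B

Attach number plural -e → vovfie.
Attach definiteness indefinite -i → vovfiei.
Attach case nominative fit- → fitvovfiei.
Attach noun class class I -ti → fitvovfieiti.
Vowel harmony: no change.
Nasal assimilation: no change.
So the correct form is fitvovfieiti, option (B).
(A) fitvovfiehiti is wrong: it uses definite instead of indefinite for definiteness.
(D) fitvovfiieti is wrong: it has the affixes in the wrong order.
(C) fitvovfieisheng is wrong: it uses class IV instead of class I for noun class.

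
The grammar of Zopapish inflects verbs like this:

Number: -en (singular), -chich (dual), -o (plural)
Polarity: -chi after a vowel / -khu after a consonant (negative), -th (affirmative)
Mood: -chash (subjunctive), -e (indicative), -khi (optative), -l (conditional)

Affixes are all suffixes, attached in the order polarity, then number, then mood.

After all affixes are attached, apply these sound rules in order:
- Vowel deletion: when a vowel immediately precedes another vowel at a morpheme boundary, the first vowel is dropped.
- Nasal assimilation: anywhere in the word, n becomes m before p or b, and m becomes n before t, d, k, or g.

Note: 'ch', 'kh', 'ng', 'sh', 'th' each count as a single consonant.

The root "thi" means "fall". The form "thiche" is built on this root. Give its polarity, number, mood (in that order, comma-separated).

Segment: thi-chi-o-e.
polarity: -chi/khu → negative.
number: -o → plural.
mood: -e → indicative.

negative, plural, indicative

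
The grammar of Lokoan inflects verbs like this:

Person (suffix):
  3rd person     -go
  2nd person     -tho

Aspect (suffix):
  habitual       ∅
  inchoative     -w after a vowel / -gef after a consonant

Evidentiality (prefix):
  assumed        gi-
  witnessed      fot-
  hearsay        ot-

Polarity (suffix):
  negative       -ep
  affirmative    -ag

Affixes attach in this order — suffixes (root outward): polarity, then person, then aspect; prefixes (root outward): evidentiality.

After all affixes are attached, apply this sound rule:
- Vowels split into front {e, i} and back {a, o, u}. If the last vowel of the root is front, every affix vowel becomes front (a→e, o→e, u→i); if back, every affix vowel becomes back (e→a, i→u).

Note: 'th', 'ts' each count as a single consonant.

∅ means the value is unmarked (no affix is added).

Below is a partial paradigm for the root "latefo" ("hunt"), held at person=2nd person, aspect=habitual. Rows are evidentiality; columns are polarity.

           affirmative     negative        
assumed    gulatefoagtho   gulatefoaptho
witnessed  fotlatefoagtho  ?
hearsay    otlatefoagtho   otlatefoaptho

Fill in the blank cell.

Attach polarity negative -ep → latefoep.
Attach evidentiality witnessed fot- → fotlatefoep.
Attach person 2nd person -tho → fotlatefoeptho.
aspect = habitual: zero marking, form stays fotlatefoeptho.
Apply vowel harmony: fotlatefoeptho → fotlatefoaptho.

fotlatefoaptho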